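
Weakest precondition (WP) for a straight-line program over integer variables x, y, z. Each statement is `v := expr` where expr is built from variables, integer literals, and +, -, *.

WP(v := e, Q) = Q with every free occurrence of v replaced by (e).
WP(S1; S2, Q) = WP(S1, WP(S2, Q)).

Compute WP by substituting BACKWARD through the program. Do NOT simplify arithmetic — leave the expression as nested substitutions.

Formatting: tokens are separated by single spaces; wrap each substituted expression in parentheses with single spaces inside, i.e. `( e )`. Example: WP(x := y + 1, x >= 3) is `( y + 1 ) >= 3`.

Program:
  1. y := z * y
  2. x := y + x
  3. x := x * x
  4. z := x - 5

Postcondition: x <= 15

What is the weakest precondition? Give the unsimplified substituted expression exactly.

Answer: ( ( ( z * y ) + x ) * ( ( z * y ) + x ) ) <= 15

Derivation:
post: x <= 15
stmt 4: z := x - 5  -- replace 0 occurrence(s) of z with (x - 5)
  => x <= 15
stmt 3: x := x * x  -- replace 1 occurrence(s) of x with (x * x)
  => ( x * x ) <= 15
stmt 2: x := y + x  -- replace 2 occurrence(s) of x with (y + x)
  => ( ( y + x ) * ( y + x ) ) <= 15
stmt 1: y := z * y  -- replace 2 occurrence(s) of y with (z * y)
  => ( ( ( z * y ) + x ) * ( ( z * y ) + x ) ) <= 15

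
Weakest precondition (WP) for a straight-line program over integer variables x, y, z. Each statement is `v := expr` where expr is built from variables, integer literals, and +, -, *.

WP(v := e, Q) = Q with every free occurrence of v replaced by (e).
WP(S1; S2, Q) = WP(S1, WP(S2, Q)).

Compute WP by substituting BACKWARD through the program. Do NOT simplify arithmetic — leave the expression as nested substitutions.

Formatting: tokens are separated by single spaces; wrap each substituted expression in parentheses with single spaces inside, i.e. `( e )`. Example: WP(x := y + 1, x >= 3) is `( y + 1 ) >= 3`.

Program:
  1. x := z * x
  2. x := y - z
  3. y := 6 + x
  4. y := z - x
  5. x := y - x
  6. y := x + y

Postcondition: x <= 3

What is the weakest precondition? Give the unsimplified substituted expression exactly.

post: x <= 3
stmt 6: y := x + y  -- replace 0 occurrence(s) of y with (x + y)
  => x <= 3
stmt 5: x := y - x  -- replace 1 occurrence(s) of x with (y - x)
  => ( y - x ) <= 3
stmt 4: y := z - x  -- replace 1 occurrence(s) of y with (z - x)
  => ( ( z - x ) - x ) <= 3
stmt 3: y := 6 + x  -- replace 0 occurrence(s) of y with (6 + x)
  => ( ( z - x ) - x ) <= 3
stmt 2: x := y - z  -- replace 2 occurrence(s) of x with (y - z)
  => ( ( z - ( y - z ) ) - ( y - z ) ) <= 3
stmt 1: x := z * x  -- replace 0 occurrence(s) of x with (z * x)
  => ( ( z - ( y - z ) ) - ( y - z ) ) <= 3

Answer: ( ( z - ( y - z ) ) - ( y - z ) ) <= 3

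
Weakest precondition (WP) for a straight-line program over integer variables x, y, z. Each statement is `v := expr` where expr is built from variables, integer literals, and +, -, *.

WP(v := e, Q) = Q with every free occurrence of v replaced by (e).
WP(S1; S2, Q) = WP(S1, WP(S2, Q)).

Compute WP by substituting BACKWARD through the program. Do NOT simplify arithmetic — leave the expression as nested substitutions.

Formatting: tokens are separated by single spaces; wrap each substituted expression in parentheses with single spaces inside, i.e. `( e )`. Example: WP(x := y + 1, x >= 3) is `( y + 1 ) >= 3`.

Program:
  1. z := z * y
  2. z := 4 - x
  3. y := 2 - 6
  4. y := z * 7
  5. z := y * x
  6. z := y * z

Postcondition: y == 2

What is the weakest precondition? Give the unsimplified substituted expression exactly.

Answer: ( ( 4 - x ) * 7 ) == 2

Derivation:
post: y == 2
stmt 6: z := y * z  -- replace 0 occurrence(s) of z with (y * z)
  => y == 2
stmt 5: z := y * x  -- replace 0 occurrence(s) of z with (y * x)
  => y == 2
stmt 4: y := z * 7  -- replace 1 occurrence(s) of y with (z * 7)
  => ( z * 7 ) == 2
stmt 3: y := 2 - 6  -- replace 0 occurrence(s) of y with (2 - 6)
  => ( z * 7 ) == 2
stmt 2: z := 4 - x  -- replace 1 occurrence(s) of z with (4 - x)
  => ( ( 4 - x ) * 7 ) == 2
stmt 1: z := z * y  -- replace 0 occurrence(s) of z with (z * y)
  => ( ( 4 - x ) * 7 ) == 2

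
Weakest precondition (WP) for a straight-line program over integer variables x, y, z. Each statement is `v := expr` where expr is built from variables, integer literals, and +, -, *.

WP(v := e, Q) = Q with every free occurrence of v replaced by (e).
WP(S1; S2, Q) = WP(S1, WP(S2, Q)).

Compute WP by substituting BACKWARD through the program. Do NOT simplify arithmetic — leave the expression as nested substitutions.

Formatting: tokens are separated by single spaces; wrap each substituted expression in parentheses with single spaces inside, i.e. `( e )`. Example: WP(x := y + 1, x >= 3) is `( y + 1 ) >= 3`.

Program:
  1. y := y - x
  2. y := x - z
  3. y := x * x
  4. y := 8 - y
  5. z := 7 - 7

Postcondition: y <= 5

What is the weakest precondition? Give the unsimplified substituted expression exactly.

Answer: ( 8 - ( x * x ) ) <= 5

Derivation:
post: y <= 5
stmt 5: z := 7 - 7  -- replace 0 occurrence(s) of z with (7 - 7)
  => y <= 5
stmt 4: y := 8 - y  -- replace 1 occurrence(s) of y with (8 - y)
  => ( 8 - y ) <= 5
stmt 3: y := x * x  -- replace 1 occurrence(s) of y with (x * x)
  => ( 8 - ( x * x ) ) <= 5
stmt 2: y := x - z  -- replace 0 occurrence(s) of y with (x - z)
  => ( 8 - ( x * x ) ) <= 5
stmt 1: y := y - x  -- replace 0 occurrence(s) of y with (y - x)
  => ( 8 - ( x * x ) ) <= 5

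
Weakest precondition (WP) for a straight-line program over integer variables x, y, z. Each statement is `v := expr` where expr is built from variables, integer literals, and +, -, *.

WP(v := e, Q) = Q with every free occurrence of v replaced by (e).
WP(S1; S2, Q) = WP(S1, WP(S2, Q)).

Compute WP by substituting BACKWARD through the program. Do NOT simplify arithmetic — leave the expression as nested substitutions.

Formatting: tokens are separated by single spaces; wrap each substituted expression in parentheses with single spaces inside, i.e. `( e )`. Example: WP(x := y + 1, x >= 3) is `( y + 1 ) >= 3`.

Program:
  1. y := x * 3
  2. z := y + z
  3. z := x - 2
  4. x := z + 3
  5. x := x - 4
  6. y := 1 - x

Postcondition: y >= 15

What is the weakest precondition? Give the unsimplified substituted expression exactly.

post: y >= 15
stmt 6: y := 1 - x  -- replace 1 occurrence(s) of y with (1 - x)
  => ( 1 - x ) >= 15
stmt 5: x := x - 4  -- replace 1 occurrence(s) of x with (x - 4)
  => ( 1 - ( x - 4 ) ) >= 15
stmt 4: x := z + 3  -- replace 1 occurrence(s) of x with (z + 3)
  => ( 1 - ( ( z + 3 ) - 4 ) ) >= 15
stmt 3: z := x - 2  -- replace 1 occurrence(s) of z with (x - 2)
  => ( 1 - ( ( ( x - 2 ) + 3 ) - 4 ) ) >= 15
stmt 2: z := y + z  -- replace 0 occurrence(s) of z with (y + z)
  => ( 1 - ( ( ( x - 2 ) + 3 ) - 4 ) ) >= 15
stmt 1: y := x * 3  -- replace 0 occurrence(s) of y with (x * 3)
  => ( 1 - ( ( ( x - 2 ) + 3 ) - 4 ) ) >= 15

Answer: ( 1 - ( ( ( x - 2 ) + 3 ) - 4 ) ) >= 15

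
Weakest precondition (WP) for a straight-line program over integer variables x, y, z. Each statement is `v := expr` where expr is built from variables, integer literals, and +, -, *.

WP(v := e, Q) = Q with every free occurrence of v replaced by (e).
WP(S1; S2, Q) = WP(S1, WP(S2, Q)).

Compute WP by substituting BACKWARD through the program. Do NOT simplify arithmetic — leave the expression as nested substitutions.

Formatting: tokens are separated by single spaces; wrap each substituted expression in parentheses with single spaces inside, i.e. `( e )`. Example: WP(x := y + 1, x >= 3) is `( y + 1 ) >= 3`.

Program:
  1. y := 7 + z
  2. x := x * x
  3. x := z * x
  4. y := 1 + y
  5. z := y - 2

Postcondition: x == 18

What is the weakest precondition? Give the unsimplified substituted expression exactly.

post: x == 18
stmt 5: z := y - 2  -- replace 0 occurrence(s) of z with (y - 2)
  => x == 18
stmt 4: y := 1 + y  -- replace 0 occurrence(s) of y with (1 + y)
  => x == 18
stmt 3: x := z * x  -- replace 1 occurrence(s) of x with (z * x)
  => ( z * x ) == 18
stmt 2: x := x * x  -- replace 1 occurrence(s) of x with (x * x)
  => ( z * ( x * x ) ) == 18
stmt 1: y := 7 + z  -- replace 0 occurrence(s) of y with (7 + z)
  => ( z * ( x * x ) ) == 18

Answer: ( z * ( x * x ) ) == 18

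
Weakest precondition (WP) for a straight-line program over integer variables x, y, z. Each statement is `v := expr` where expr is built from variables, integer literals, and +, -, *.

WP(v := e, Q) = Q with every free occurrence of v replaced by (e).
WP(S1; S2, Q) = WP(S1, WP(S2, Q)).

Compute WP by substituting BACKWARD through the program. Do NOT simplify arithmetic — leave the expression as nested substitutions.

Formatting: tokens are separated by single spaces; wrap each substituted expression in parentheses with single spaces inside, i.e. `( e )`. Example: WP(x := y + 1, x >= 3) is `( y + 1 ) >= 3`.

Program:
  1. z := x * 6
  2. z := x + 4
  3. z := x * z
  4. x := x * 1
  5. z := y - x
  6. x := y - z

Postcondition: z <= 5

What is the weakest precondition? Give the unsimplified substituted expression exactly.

Answer: ( y - ( x * 1 ) ) <= 5

Derivation:
post: z <= 5
stmt 6: x := y - z  -- replace 0 occurrence(s) of x with (y - z)
  => z <= 5
stmt 5: z := y - x  -- replace 1 occurrence(s) of z with (y - x)
  => ( y - x ) <= 5
stmt 4: x := x * 1  -- replace 1 occurrence(s) of x with (x * 1)
  => ( y - ( x * 1 ) ) <= 5
stmt 3: z := x * z  -- replace 0 occurrence(s) of z with (x * z)
  => ( y - ( x * 1 ) ) <= 5
stmt 2: z := x + 4  -- replace 0 occurrence(s) of z with (x + 4)
  => ( y - ( x * 1 ) ) <= 5
stmt 1: z := x * 6  -- replace 0 occurrence(s) of z with (x * 6)
  => ( y - ( x * 1 ) ) <= 5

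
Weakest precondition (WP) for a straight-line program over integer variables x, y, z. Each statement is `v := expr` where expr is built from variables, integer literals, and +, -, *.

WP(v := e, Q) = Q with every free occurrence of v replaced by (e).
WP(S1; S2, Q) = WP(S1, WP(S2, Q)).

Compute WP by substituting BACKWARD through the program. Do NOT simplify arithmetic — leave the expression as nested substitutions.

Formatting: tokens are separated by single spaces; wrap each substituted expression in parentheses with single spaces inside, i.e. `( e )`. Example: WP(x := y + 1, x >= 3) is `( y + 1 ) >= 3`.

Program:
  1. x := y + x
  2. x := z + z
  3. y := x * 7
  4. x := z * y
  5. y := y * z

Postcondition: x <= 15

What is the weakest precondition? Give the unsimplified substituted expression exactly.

Answer: ( z * ( ( z + z ) * 7 ) ) <= 15

Derivation:
post: x <= 15
stmt 5: y := y * z  -- replace 0 occurrence(s) of y with (y * z)
  => x <= 15
stmt 4: x := z * y  -- replace 1 occurrence(s) of x with (z * y)
  => ( z * y ) <= 15
stmt 3: y := x * 7  -- replace 1 occurrence(s) of y with (x * 7)
  => ( z * ( x * 7 ) ) <= 15
stmt 2: x := z + z  -- replace 1 occurrence(s) of x with (z + z)
  => ( z * ( ( z + z ) * 7 ) ) <= 15
stmt 1: x := y + x  -- replace 0 occurrence(s) of x with (y + x)
  => ( z * ( ( z + z ) * 7 ) ) <= 15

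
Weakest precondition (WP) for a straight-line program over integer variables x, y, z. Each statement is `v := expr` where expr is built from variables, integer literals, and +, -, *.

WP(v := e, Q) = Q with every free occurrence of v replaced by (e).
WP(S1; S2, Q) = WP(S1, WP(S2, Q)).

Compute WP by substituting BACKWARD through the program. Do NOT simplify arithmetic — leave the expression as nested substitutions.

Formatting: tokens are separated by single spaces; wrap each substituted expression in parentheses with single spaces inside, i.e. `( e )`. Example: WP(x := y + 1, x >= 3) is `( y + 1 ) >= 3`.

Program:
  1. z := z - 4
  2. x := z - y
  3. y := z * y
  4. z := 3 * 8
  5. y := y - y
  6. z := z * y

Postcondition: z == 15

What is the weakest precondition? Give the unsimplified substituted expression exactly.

post: z == 15
stmt 6: z := z * y  -- replace 1 occurrence(s) of z with (z * y)
  => ( z * y ) == 15
stmt 5: y := y - y  -- replace 1 occurrence(s) of y with (y - y)
  => ( z * ( y - y ) ) == 15
stmt 4: z := 3 * 8  -- replace 1 occurrence(s) of z with (3 * 8)
  => ( ( 3 * 8 ) * ( y - y ) ) == 15
stmt 3: y := z * y  -- replace 2 occurrence(s) of y with (z * y)
  => ( ( 3 * 8 ) * ( ( z * y ) - ( z * y ) ) ) == 15
stmt 2: x := z - y  -- replace 0 occurrence(s) of x with (z - y)
  => ( ( 3 * 8 ) * ( ( z * y ) - ( z * y ) ) ) == 15
stmt 1: z := z - 4  -- replace 2 occurrence(s) of z with (z - 4)
  => ( ( 3 * 8 ) * ( ( ( z - 4 ) * y ) - ( ( z - 4 ) * y ) ) ) == 15

Answer: ( ( 3 * 8 ) * ( ( ( z - 4 ) * y ) - ( ( z - 4 ) * y ) ) ) == 15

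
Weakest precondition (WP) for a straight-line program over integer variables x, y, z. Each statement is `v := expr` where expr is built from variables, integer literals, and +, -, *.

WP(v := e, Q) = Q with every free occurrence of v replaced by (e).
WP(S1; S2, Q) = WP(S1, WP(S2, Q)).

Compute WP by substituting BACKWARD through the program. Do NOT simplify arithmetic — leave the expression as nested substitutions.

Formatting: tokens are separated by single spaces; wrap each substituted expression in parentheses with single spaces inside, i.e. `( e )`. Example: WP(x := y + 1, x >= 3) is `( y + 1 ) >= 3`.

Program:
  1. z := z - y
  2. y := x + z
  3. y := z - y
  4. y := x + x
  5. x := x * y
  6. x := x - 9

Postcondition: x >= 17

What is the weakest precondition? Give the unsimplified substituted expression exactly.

post: x >= 17
stmt 6: x := x - 9  -- replace 1 occurrence(s) of x with (x - 9)
  => ( x - 9 ) >= 17
stmt 5: x := x * y  -- replace 1 occurrence(s) of x with (x * y)
  => ( ( x * y ) - 9 ) >= 17
stmt 4: y := x + x  -- replace 1 occurrence(s) of y with (x + x)
  => ( ( x * ( x + x ) ) - 9 ) >= 17
stmt 3: y := z - y  -- replace 0 occurrence(s) of y with (z - y)
  => ( ( x * ( x + x ) ) - 9 ) >= 17
stmt 2: y := x + z  -- replace 0 occurrence(s) of y with (x + z)
  => ( ( x * ( x + x ) ) - 9 ) >= 17
stmt 1: z := z - y  -- replace 0 occurrence(s) of z with (z - y)
  => ( ( x * ( x + x ) ) - 9 ) >= 17

Answer: ( ( x * ( x + x ) ) - 9 ) >= 17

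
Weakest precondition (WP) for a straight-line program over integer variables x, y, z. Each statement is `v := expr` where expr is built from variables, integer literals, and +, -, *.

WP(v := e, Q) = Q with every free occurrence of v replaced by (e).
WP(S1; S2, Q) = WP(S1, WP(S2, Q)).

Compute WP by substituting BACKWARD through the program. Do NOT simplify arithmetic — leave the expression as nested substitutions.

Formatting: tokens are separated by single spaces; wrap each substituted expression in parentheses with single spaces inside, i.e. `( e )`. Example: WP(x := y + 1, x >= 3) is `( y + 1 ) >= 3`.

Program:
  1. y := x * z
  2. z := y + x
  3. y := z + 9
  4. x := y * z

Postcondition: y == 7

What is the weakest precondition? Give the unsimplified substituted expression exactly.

post: y == 7
stmt 4: x := y * z  -- replace 0 occurrence(s) of x with (y * z)
  => y == 7
stmt 3: y := z + 9  -- replace 1 occurrence(s) of y with (z + 9)
  => ( z + 9 ) == 7
stmt 2: z := y + x  -- replace 1 occurrence(s) of z with (y + x)
  => ( ( y + x ) + 9 ) == 7
stmt 1: y := x * z  -- replace 1 occurrence(s) of y with (x * z)
  => ( ( ( x * z ) + x ) + 9 ) == 7

Answer: ( ( ( x * z ) + x ) + 9 ) == 7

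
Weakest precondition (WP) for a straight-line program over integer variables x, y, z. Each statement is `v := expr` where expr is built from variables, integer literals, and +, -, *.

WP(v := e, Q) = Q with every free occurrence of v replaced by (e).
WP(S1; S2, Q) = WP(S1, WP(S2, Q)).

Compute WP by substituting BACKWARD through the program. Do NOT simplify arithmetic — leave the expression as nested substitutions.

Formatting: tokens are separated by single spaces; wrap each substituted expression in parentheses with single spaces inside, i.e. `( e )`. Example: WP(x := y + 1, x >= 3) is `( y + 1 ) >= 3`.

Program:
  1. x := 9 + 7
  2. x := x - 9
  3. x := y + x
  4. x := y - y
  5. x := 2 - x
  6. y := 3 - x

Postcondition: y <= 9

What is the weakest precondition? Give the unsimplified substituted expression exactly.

post: y <= 9
stmt 6: y := 3 - x  -- replace 1 occurrence(s) of y with (3 - x)
  => ( 3 - x ) <= 9
stmt 5: x := 2 - x  -- replace 1 occurrence(s) of x with (2 - x)
  => ( 3 - ( 2 - x ) ) <= 9
stmt 4: x := y - y  -- replace 1 occurrence(s) of x with (y - y)
  => ( 3 - ( 2 - ( y - y ) ) ) <= 9
stmt 3: x := y + x  -- replace 0 occurrence(s) of x with (y + x)
  => ( 3 - ( 2 - ( y - y ) ) ) <= 9
stmt 2: x := x - 9  -- replace 0 occurrence(s) of x with (x - 9)
  => ( 3 - ( 2 - ( y - y ) ) ) <= 9
stmt 1: x := 9 + 7  -- replace 0 occurrence(s) of x with (9 + 7)
  => ( 3 - ( 2 - ( y - y ) ) ) <= 9

Answer: ( 3 - ( 2 - ( y - y ) ) ) <= 9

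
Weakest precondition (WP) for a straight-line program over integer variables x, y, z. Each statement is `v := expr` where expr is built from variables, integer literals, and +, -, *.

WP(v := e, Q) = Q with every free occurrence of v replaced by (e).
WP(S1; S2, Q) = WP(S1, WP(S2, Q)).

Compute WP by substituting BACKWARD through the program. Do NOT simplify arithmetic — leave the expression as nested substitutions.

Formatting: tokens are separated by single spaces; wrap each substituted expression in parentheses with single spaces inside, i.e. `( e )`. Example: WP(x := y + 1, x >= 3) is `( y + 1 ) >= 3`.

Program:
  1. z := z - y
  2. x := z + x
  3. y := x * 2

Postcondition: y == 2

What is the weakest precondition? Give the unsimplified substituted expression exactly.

post: y == 2
stmt 3: y := x * 2  -- replace 1 occurrence(s) of y with (x * 2)
  => ( x * 2 ) == 2
stmt 2: x := z + x  -- replace 1 occurrence(s) of x with (z + x)
  => ( ( z + x ) * 2 ) == 2
stmt 1: z := z - y  -- replace 1 occurrence(s) of z with (z - y)
  => ( ( ( z - y ) + x ) * 2 ) == 2

Answer: ( ( ( z - y ) + x ) * 2 ) == 2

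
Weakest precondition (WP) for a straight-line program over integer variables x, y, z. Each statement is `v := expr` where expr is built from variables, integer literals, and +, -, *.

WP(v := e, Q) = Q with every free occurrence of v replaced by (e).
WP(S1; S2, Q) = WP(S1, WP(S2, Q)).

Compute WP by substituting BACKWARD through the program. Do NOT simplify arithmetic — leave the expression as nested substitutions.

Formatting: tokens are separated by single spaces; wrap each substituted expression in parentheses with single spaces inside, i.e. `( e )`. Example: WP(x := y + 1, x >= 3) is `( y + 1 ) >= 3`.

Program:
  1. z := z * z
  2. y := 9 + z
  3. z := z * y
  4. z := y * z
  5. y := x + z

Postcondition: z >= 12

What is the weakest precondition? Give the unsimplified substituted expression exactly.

post: z >= 12
stmt 5: y := x + z  -- replace 0 occurrence(s) of y with (x + z)
  => z >= 12
stmt 4: z := y * z  -- replace 1 occurrence(s) of z with (y * z)
  => ( y * z ) >= 12
stmt 3: z := z * y  -- replace 1 occurrence(s) of z with (z * y)
  => ( y * ( z * y ) ) >= 12
stmt 2: y := 9 + z  -- replace 2 occurrence(s) of y with (9 + z)
  => ( ( 9 + z ) * ( z * ( 9 + z ) ) ) >= 12
stmt 1: z := z * z  -- replace 3 occurrence(s) of z with (z * z)
  => ( ( 9 + ( z * z ) ) * ( ( z * z ) * ( 9 + ( z * z ) ) ) ) >= 12

Answer: ( ( 9 + ( z * z ) ) * ( ( z * z ) * ( 9 + ( z * z ) ) ) ) >= 12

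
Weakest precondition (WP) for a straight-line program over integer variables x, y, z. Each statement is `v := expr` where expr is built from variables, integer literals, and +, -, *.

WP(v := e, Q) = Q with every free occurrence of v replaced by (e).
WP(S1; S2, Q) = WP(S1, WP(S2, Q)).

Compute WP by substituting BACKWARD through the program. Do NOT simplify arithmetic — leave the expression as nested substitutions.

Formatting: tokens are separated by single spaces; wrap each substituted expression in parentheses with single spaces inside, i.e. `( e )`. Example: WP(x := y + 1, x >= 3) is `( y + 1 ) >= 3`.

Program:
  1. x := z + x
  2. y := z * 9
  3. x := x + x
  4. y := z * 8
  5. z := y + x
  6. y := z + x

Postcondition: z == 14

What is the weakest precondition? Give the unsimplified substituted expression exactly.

post: z == 14
stmt 6: y := z + x  -- replace 0 occurrence(s) of y with (z + x)
  => z == 14
stmt 5: z := y + x  -- replace 1 occurrence(s) of z with (y + x)
  => ( y + x ) == 14
stmt 4: y := z * 8  -- replace 1 occurrence(s) of y with (z * 8)
  => ( ( z * 8 ) + x ) == 14
stmt 3: x := x + x  -- replace 1 occurrence(s) of x with (x + x)
  => ( ( z * 8 ) + ( x + x ) ) == 14
stmt 2: y := z * 9  -- replace 0 occurrence(s) of y with (z * 9)
  => ( ( z * 8 ) + ( x + x ) ) == 14
stmt 1: x := z + x  -- replace 2 occurrence(s) of x with (z + x)
  => ( ( z * 8 ) + ( ( z + x ) + ( z + x ) ) ) == 14

Answer: ( ( z * 8 ) + ( ( z + x ) + ( z + x ) ) ) == 14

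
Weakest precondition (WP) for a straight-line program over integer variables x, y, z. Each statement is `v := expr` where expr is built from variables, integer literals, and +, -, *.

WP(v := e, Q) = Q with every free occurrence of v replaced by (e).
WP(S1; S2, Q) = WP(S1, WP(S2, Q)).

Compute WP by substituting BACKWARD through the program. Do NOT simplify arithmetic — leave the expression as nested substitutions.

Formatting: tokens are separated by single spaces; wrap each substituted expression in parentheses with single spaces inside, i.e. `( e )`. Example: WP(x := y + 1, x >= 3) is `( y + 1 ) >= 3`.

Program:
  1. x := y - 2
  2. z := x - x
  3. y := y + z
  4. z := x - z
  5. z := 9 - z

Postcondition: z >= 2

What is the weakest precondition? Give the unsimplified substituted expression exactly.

Answer: ( 9 - ( ( y - 2 ) - ( ( y - 2 ) - ( y - 2 ) ) ) ) >= 2

Derivation:
post: z >= 2
stmt 5: z := 9 - z  -- replace 1 occurrence(s) of z with (9 - z)
  => ( 9 - z ) >= 2
stmt 4: z := x - z  -- replace 1 occurrence(s) of z with (x - z)
  => ( 9 - ( x - z ) ) >= 2
stmt 3: y := y + z  -- replace 0 occurrence(s) of y with (y + z)
  => ( 9 - ( x - z ) ) >= 2
stmt 2: z := x - x  -- replace 1 occurrence(s) of z with (x - x)
  => ( 9 - ( x - ( x - x ) ) ) >= 2
stmt 1: x := y - 2  -- replace 3 occurrence(s) of x with (y - 2)
  => ( 9 - ( ( y - 2 ) - ( ( y - 2 ) - ( y - 2 ) ) ) ) >= 2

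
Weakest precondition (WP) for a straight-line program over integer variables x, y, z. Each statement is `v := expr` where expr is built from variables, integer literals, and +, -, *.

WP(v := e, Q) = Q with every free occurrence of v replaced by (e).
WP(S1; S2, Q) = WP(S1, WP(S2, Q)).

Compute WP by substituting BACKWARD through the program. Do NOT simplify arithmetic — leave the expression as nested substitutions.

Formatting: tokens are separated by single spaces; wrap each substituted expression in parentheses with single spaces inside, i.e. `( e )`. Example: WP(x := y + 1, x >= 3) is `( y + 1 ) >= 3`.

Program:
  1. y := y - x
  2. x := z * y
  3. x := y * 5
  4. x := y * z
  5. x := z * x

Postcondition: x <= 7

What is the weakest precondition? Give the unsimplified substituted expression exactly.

post: x <= 7
stmt 5: x := z * x  -- replace 1 occurrence(s) of x with (z * x)
  => ( z * x ) <= 7
stmt 4: x := y * z  -- replace 1 occurrence(s) of x with (y * z)
  => ( z * ( y * z ) ) <= 7
stmt 3: x := y * 5  -- replace 0 occurrence(s) of x with (y * 5)
  => ( z * ( y * z ) ) <= 7
stmt 2: x := z * y  -- replace 0 occurrence(s) of x with (z * y)
  => ( z * ( y * z ) ) <= 7
stmt 1: y := y - x  -- replace 1 occurrence(s) of y with (y - x)
  => ( z * ( ( y - x ) * z ) ) <= 7

Answer: ( z * ( ( y - x ) * z ) ) <= 7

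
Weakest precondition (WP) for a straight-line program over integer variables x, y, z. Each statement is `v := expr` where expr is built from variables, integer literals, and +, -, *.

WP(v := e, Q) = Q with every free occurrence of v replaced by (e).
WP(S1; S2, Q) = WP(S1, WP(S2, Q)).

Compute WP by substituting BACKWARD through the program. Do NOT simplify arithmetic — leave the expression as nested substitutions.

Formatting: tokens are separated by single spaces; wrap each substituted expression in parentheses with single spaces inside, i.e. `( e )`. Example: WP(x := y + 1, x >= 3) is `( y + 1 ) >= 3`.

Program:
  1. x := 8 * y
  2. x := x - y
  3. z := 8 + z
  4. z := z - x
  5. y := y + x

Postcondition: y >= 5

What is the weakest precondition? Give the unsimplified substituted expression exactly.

Answer: ( y + ( ( 8 * y ) - y ) ) >= 5

Derivation:
post: y >= 5
stmt 5: y := y + x  -- replace 1 occurrence(s) of y with (y + x)
  => ( y + x ) >= 5
stmt 4: z := z - x  -- replace 0 occurrence(s) of z with (z - x)
  => ( y + x ) >= 5
stmt 3: z := 8 + z  -- replace 0 occurrence(s) of z with (8 + z)
  => ( y + x ) >= 5
stmt 2: x := x - y  -- replace 1 occurrence(s) of x with (x - y)
  => ( y + ( x - y ) ) >= 5
stmt 1: x := 8 * y  -- replace 1 occurrence(s) of x with (8 * y)
  => ( y + ( ( 8 * y ) - y ) ) >= 5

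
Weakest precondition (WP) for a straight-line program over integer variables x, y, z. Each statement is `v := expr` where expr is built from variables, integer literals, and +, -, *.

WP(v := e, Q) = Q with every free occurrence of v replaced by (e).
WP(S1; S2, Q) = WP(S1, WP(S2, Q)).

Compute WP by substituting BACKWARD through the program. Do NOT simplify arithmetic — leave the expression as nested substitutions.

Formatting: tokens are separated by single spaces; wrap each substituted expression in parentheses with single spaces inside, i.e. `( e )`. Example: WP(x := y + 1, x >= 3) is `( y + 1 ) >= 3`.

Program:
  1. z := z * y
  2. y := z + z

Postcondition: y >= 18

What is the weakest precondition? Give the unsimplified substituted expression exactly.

post: y >= 18
stmt 2: y := z + z  -- replace 1 occurrence(s) of y with (z + z)
  => ( z + z ) >= 18
stmt 1: z := z * y  -- replace 2 occurrence(s) of z with (z * y)
  => ( ( z * y ) + ( z * y ) ) >= 18

Answer: ( ( z * y ) + ( z * y ) ) >= 18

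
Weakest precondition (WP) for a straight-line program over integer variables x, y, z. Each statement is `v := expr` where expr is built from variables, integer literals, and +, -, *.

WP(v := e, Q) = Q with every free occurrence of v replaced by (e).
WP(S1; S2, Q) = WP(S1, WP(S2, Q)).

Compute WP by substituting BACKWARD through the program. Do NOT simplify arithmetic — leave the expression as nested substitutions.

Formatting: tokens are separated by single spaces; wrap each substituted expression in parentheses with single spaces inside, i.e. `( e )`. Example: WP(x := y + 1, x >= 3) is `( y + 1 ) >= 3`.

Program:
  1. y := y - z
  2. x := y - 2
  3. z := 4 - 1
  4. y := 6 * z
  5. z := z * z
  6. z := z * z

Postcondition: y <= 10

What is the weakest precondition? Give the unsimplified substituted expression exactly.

post: y <= 10
stmt 6: z := z * z  -- replace 0 occurrence(s) of z with (z * z)
  => y <= 10
stmt 5: z := z * z  -- replace 0 occurrence(s) of z with (z * z)
  => y <= 10
stmt 4: y := 6 * z  -- replace 1 occurrence(s) of y with (6 * z)
  => ( 6 * z ) <= 10
stmt 3: z := 4 - 1  -- replace 1 occurrence(s) of z with (4 - 1)
  => ( 6 * ( 4 - 1 ) ) <= 10
stmt 2: x := y - 2  -- replace 0 occurrence(s) of x with (y - 2)
  => ( 6 * ( 4 - 1 ) ) <= 10
stmt 1: y := y - z  -- replace 0 occurrence(s) of y with (y - z)
  => ( 6 * ( 4 - 1 ) ) <= 10

Answer: ( 6 * ( 4 - 1 ) ) <= 10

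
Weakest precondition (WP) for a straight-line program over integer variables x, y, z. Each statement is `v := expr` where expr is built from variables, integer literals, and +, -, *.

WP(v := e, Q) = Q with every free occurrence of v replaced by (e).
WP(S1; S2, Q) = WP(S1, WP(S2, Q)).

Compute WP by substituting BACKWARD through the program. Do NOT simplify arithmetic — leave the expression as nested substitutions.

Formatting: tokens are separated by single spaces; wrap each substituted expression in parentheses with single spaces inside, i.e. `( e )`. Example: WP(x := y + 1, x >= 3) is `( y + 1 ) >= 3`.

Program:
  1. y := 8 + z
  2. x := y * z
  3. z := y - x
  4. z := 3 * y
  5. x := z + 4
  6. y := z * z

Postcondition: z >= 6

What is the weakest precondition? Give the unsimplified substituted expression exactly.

Answer: ( 3 * ( 8 + z ) ) >= 6

Derivation:
post: z >= 6
stmt 6: y := z * z  -- replace 0 occurrence(s) of y with (z * z)
  => z >= 6
stmt 5: x := z + 4  -- replace 0 occurrence(s) of x with (z + 4)
  => z >= 6
stmt 4: z := 3 * y  -- replace 1 occurrence(s) of z with (3 * y)
  => ( 3 * y ) >= 6
stmt 3: z := y - x  -- replace 0 occurrence(s) of z with (y - x)
  => ( 3 * y ) >= 6
stmt 2: x := y * z  -- replace 0 occurrence(s) of x with (y * z)
  => ( 3 * y ) >= 6
stmt 1: y := 8 + z  -- replace 1 occurrence(s) of y with (8 + z)
  => ( 3 * ( 8 + z ) ) >= 6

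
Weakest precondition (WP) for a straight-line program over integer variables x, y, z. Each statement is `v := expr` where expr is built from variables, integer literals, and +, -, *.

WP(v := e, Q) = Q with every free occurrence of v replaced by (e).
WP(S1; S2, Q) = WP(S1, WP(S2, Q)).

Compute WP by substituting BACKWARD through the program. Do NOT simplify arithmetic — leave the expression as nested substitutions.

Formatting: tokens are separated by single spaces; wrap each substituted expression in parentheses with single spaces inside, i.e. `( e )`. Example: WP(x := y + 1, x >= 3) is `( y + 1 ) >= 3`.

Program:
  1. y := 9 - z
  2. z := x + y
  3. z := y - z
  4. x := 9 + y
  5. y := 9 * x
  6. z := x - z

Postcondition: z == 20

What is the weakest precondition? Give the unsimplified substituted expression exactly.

post: z == 20
stmt 6: z := x - z  -- replace 1 occurrence(s) of z with (x - z)
  => ( x - z ) == 20
stmt 5: y := 9 * x  -- replace 0 occurrence(s) of y with (9 * x)
  => ( x - z ) == 20
stmt 4: x := 9 + y  -- replace 1 occurrence(s) of x with (9 + y)
  => ( ( 9 + y ) - z ) == 20
stmt 3: z := y - z  -- replace 1 occurrence(s) of z with (y - z)
  => ( ( 9 + y ) - ( y - z ) ) == 20
stmt 2: z := x + y  -- replace 1 occurrence(s) of z with (x + y)
  => ( ( 9 + y ) - ( y - ( x + y ) ) ) == 20
stmt 1: y := 9 - z  -- replace 3 occurrence(s) of y with (9 - z)
  => ( ( 9 + ( 9 - z ) ) - ( ( 9 - z ) - ( x + ( 9 - z ) ) ) ) == 20

Answer: ( ( 9 + ( 9 - z ) ) - ( ( 9 - z ) - ( x + ( 9 - z ) ) ) ) == 20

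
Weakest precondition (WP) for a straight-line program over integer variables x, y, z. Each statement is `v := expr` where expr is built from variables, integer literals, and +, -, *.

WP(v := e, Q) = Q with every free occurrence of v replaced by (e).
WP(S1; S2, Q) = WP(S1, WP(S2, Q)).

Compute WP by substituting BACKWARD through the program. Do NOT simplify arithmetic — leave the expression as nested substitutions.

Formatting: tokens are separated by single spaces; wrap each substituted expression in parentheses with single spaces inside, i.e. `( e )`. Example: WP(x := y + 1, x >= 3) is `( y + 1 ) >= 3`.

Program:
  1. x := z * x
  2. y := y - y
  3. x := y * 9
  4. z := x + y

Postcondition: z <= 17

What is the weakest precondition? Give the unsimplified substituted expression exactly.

post: z <= 17
stmt 4: z := x + y  -- replace 1 occurrence(s) of z with (x + y)
  => ( x + y ) <= 17
stmt 3: x := y * 9  -- replace 1 occurrence(s) of x with (y * 9)
  => ( ( y * 9 ) + y ) <= 17
stmt 2: y := y - y  -- replace 2 occurrence(s) of y with (y - y)
  => ( ( ( y - y ) * 9 ) + ( y - y ) ) <= 17
stmt 1: x := z * x  -- replace 0 occurrence(s) of x with (z * x)
  => ( ( ( y - y ) * 9 ) + ( y - y ) ) <= 17

Answer: ( ( ( y - y ) * 9 ) + ( y - y ) ) <= 17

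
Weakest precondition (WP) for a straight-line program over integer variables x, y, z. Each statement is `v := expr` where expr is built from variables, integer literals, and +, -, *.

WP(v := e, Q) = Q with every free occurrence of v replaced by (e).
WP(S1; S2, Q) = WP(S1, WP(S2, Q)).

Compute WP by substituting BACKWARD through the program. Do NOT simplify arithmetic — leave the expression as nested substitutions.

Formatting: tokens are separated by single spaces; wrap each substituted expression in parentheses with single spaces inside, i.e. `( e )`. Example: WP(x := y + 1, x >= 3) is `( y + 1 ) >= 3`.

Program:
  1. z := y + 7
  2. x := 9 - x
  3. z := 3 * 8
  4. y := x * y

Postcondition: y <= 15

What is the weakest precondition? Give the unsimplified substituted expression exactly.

post: y <= 15
stmt 4: y := x * y  -- replace 1 occurrence(s) of y with (x * y)
  => ( x * y ) <= 15
stmt 3: z := 3 * 8  -- replace 0 occurrence(s) of z with (3 * 8)
  => ( x * y ) <= 15
stmt 2: x := 9 - x  -- replace 1 occurrence(s) of x with (9 - x)
  => ( ( 9 - x ) * y ) <= 15
stmt 1: z := y + 7  -- replace 0 occurrence(s) of z with (y + 7)
  => ( ( 9 - x ) * y ) <= 15

Answer: ( ( 9 - x ) * y ) <= 15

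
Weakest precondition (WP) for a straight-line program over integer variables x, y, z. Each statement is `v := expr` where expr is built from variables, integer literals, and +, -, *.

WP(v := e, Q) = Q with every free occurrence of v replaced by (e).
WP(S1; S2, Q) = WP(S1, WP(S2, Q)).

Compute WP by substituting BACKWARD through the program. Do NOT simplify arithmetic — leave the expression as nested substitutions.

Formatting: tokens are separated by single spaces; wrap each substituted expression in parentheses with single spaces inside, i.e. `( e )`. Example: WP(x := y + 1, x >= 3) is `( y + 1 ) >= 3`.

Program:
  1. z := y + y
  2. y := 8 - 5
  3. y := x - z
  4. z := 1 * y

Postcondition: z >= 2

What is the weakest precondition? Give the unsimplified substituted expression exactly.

Answer: ( 1 * ( x - ( y + y ) ) ) >= 2

Derivation:
post: z >= 2
stmt 4: z := 1 * y  -- replace 1 occurrence(s) of z with (1 * y)
  => ( 1 * y ) >= 2
stmt 3: y := x - z  -- replace 1 occurrence(s) of y with (x - z)
  => ( 1 * ( x - z ) ) >= 2
stmt 2: y := 8 - 5  -- replace 0 occurrence(s) of y with (8 - 5)
  => ( 1 * ( x - z ) ) >= 2
stmt 1: z := y + y  -- replace 1 occurrence(s) of z with (y + y)
  => ( 1 * ( x - ( y + y ) ) ) >= 2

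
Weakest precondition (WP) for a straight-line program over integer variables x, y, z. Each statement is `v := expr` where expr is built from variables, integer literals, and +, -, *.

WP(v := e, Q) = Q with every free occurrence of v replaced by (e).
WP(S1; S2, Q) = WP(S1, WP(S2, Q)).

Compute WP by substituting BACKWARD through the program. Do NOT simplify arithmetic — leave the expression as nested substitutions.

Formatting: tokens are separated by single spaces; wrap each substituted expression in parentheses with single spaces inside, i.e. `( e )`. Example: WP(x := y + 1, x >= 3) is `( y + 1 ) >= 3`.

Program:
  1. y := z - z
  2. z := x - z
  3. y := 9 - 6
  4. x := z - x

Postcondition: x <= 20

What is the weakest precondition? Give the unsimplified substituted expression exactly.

post: x <= 20
stmt 4: x := z - x  -- replace 1 occurrence(s) of x with (z - x)
  => ( z - x ) <= 20
stmt 3: y := 9 - 6  -- replace 0 occurrence(s) of y with (9 - 6)
  => ( z - x ) <= 20
stmt 2: z := x - z  -- replace 1 occurrence(s) of z with (x - z)
  => ( ( x - z ) - x ) <= 20
stmt 1: y := z - z  -- replace 0 occurrence(s) of y with (z - z)
  => ( ( x - z ) - x ) <= 20

Answer: ( ( x - z ) - x ) <= 20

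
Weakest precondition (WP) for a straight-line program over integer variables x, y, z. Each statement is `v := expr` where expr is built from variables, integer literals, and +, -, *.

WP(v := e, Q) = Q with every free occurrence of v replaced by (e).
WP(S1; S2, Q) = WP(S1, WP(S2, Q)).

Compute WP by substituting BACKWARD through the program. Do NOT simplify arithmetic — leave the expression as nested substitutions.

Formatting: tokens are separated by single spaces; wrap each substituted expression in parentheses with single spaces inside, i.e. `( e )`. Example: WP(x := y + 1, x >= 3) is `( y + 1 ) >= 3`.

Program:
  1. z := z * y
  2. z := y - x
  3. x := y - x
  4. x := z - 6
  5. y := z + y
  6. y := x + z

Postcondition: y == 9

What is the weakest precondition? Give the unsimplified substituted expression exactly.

post: y == 9
stmt 6: y := x + z  -- replace 1 occurrence(s) of y with (x + z)
  => ( x + z ) == 9
stmt 5: y := z + y  -- replace 0 occurrence(s) of y with (z + y)
  => ( x + z ) == 9
stmt 4: x := z - 6  -- replace 1 occurrence(s) of x with (z - 6)
  => ( ( z - 6 ) + z ) == 9
stmt 3: x := y - x  -- replace 0 occurrence(s) of x with (y - x)
  => ( ( z - 6 ) + z ) == 9
stmt 2: z := y - x  -- replace 2 occurrence(s) of z with (y - x)
  => ( ( ( y - x ) - 6 ) + ( y - x ) ) == 9
stmt 1: z := z * y  -- replace 0 occurrence(s) of z with (z * y)
  => ( ( ( y - x ) - 6 ) + ( y - x ) ) == 9

Answer: ( ( ( y - x ) - 6 ) + ( y - x ) ) == 9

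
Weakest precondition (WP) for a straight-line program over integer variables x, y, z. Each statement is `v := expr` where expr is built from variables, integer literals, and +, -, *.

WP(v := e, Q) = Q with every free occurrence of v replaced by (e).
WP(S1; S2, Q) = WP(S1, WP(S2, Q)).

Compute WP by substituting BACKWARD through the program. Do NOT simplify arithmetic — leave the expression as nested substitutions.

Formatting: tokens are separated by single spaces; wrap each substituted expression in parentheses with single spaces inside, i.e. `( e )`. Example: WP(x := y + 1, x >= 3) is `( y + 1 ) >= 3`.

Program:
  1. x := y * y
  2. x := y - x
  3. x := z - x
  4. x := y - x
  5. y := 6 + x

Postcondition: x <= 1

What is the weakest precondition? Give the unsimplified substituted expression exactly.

post: x <= 1
stmt 5: y := 6 + x  -- replace 0 occurrence(s) of y with (6 + x)
  => x <= 1
stmt 4: x := y - x  -- replace 1 occurrence(s) of x with (y - x)
  => ( y - x ) <= 1
stmt 3: x := z - x  -- replace 1 occurrence(s) of x with (z - x)
  => ( y - ( z - x ) ) <= 1
stmt 2: x := y - x  -- replace 1 occurrence(s) of x with (y - x)
  => ( y - ( z - ( y - x ) ) ) <= 1
stmt 1: x := y * y  -- replace 1 occurrence(s) of x with (y * y)
  => ( y - ( z - ( y - ( y * y ) ) ) ) <= 1

Answer: ( y - ( z - ( y - ( y * y ) ) ) ) <= 1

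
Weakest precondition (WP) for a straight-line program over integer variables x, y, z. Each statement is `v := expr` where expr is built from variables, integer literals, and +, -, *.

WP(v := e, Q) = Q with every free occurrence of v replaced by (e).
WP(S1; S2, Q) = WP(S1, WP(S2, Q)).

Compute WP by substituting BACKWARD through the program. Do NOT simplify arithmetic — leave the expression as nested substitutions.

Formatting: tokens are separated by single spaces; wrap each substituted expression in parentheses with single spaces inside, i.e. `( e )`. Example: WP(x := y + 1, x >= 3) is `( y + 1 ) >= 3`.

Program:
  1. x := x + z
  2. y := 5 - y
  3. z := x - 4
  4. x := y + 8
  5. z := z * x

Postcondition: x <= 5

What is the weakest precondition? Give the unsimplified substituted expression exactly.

Answer: ( ( 5 - y ) + 8 ) <= 5

Derivation:
post: x <= 5
stmt 5: z := z * x  -- replace 0 occurrence(s) of z with (z * x)
  => x <= 5
stmt 4: x := y + 8  -- replace 1 occurrence(s) of x with (y + 8)
  => ( y + 8 ) <= 5
stmt 3: z := x - 4  -- replace 0 occurrence(s) of z with (x - 4)
  => ( y + 8 ) <= 5
stmt 2: y := 5 - y  -- replace 1 occurrence(s) of y with (5 - y)
  => ( ( 5 - y ) + 8 ) <= 5
stmt 1: x := x + z  -- replace 0 occurrence(s) of x with (x + z)
  => ( ( 5 - y ) + 8 ) <= 5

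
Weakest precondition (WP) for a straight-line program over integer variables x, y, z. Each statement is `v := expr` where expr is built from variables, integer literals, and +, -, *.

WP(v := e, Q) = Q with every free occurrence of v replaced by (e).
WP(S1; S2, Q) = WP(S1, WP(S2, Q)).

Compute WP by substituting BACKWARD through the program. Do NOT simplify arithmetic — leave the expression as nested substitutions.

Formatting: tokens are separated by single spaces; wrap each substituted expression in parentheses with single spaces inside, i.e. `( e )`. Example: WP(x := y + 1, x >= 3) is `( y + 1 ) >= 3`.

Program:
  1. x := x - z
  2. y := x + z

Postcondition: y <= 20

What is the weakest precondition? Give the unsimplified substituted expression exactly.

Answer: ( ( x - z ) + z ) <= 20

Derivation:
post: y <= 20
stmt 2: y := x + z  -- replace 1 occurrence(s) of y with (x + z)
  => ( x + z ) <= 20
stmt 1: x := x - z  -- replace 1 occurrence(s) of x with (x - z)
  => ( ( x - z ) + z ) <= 20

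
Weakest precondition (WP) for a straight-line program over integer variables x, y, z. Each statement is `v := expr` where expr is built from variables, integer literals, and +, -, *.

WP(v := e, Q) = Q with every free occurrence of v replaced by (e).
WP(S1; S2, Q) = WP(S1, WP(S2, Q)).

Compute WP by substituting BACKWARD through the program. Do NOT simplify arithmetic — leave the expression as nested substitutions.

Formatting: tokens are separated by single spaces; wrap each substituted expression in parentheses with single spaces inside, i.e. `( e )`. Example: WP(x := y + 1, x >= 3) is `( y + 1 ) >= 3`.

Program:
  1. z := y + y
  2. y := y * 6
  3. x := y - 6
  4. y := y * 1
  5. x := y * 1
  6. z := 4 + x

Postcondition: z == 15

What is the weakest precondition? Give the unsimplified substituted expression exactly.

post: z == 15
stmt 6: z := 4 + x  -- replace 1 occurrence(s) of z with (4 + x)
  => ( 4 + x ) == 15
stmt 5: x := y * 1  -- replace 1 occurrence(s) of x with (y * 1)
  => ( 4 + ( y * 1 ) ) == 15
stmt 4: y := y * 1  -- replace 1 occurrence(s) of y with (y * 1)
  => ( 4 + ( ( y * 1 ) * 1 ) ) == 15
stmt 3: x := y - 6  -- replace 0 occurrence(s) of x with (y - 6)
  => ( 4 + ( ( y * 1 ) * 1 ) ) == 15
stmt 2: y := y * 6  -- replace 1 occurrence(s) of y with (y * 6)
  => ( 4 + ( ( ( y * 6 ) * 1 ) * 1 ) ) == 15
stmt 1: z := y + y  -- replace 0 occurrence(s) of z with (y + y)
  => ( 4 + ( ( ( y * 6 ) * 1 ) * 1 ) ) == 15

Answer: ( 4 + ( ( ( y * 6 ) * 1 ) * 1 ) ) == 15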